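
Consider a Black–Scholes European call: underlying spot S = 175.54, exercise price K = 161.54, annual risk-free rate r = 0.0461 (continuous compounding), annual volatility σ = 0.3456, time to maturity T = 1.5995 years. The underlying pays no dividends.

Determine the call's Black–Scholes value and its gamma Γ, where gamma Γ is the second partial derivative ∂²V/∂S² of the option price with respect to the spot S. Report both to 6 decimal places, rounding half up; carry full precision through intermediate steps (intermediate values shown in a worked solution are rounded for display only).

price = 42.665847
Γ = 0.004401

σ√T = 0.3456·√1.5995 = 0.437085
d₁ = (ln(S/K) + (r+σ²/2)T) / (σ√T) = (ln(175.54/161.54) + (0.0461+0.3456²/2)·1.5995) / 0.437085 = (0.083114 + 0.169259) / 0.437085 = 0.577400
d₂ = d₁ − σ√T = 0.577400 − 0.437085 = 0.140315
e^{−rT} = e^{−0.0461·1.5995} = 0.928916
N(d₁) = 0.718165,  N(d₂) = 0.555794
Call price V = S·N(d₁) − K·e^{−rT}·N(d₂) = 126.066731 − 83.400884 = 42.665847
φ(d₁) = (1/√(2π))·e^{−d₁²/2} = 0.337688
Γ = φ(d₁) / (S·σ·√T) = 0.004401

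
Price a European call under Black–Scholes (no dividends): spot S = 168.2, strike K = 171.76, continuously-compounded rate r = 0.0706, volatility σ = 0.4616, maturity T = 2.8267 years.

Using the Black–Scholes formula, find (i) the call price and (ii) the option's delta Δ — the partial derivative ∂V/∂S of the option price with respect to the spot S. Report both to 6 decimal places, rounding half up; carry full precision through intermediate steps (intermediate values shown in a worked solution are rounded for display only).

σ√T = 0.4616·√2.8267 = 0.776079
d₁ = (ln(S/K) + (r+σ²/2)T) / (σ√T) = (ln(168.2/171.76) + (0.0706+0.4616²/2)·2.8267) / 0.776079 = (-0.020944 + 0.500714) / 0.776079 = 0.618197
d₂ = d₁ − σ√T = 0.618197 − 0.776079 = -0.157881
e^{−rT} = e^{−0.0706·2.8267} = 0.819087
N(d₁) = 0.731777,  N(d₂) = 0.437275
Call price V = S·N(d₁) − K·e^{−rT}·N(d₂) = 123.084944 − 61.518657 = 61.566288
Δ = N(d₁) = 0.731777

price = 61.566288
Δ = 0.731777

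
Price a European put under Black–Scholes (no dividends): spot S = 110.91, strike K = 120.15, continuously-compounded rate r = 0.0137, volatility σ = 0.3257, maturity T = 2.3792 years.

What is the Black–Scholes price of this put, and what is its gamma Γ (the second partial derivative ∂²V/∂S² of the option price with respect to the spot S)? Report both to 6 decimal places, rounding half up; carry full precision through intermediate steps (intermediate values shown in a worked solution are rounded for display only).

price = 25.322962
Γ = 0.007072

σ√T = 0.3257·√2.3792 = 0.502381
d₁ = (ln(S/K) + (r+σ²/2)T) / (σ√T) = (ln(110.91/120.15) + (0.0137+0.3257²/2)·2.3792) / 0.502381 = (-0.080022 + 0.158788) / 0.502381 = 0.156786
d₂ = d₁ − σ√T = 0.156786 − 0.502381 = -0.345595
e^{−rT} = e^{−0.0137·2.3792} = 0.967930
N(−d₁) = 0.437707,  N(−d₂) = 0.635176
Put price V = K·e^{−rT}·N(−d₂) − S·N(−d₁) = 73.869002 − 48.546041 = 25.322962
φ(d₁) = (1/√(2π))·e^{−d₁²/2} = 0.394069
Γ = φ(d₁) / (S·σ·√T) = 0.007072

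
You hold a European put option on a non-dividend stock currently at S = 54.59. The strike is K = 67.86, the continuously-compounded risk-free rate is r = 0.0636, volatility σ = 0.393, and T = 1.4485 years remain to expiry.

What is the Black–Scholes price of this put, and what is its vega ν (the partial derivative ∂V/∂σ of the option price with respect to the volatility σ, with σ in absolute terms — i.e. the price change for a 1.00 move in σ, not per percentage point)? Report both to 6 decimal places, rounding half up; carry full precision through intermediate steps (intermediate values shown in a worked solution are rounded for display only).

price = 14.909905
ν = 26.200077

σ√T = 0.393·√1.4485 = 0.472990
d₁ = (ln(S/K) + (r+σ²/2)T) / (σ√T) = (ln(54.59/67.86) + (0.0636+0.393²/2)·1.4485) / 0.472990 = (-0.217596 + 0.203984) / 0.472990 = -0.028778
d₂ = d₁ − σ√T = -0.028778 − 0.472990 = -0.501768
e^{−rT} = e^{−0.0636·1.4485} = 0.911992
N(−d₁) = 0.511479,  N(−d₂) = 0.692085
Put price V = K·e^{−rT}·N(−d₂) − S·N(−d₁) = 42.831555 − 27.921651 = 14.909905
φ(d₁) = (1/√(2π))·e^{−d₁²/2} = 0.398777
ν = S·φ(d₁)·√T = 26.200077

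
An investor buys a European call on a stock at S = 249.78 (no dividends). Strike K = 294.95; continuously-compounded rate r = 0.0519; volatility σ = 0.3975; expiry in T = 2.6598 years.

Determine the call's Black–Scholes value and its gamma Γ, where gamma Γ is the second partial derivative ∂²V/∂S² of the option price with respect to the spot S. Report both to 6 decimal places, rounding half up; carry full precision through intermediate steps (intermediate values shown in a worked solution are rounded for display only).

σ√T = 0.3975·√2.6598 = 0.648279
d₁ = (ln(S/K) + (r+σ²/2)T) / (σ√T) = (ln(249.78/294.95) + (0.0519+0.3975²/2)·2.6598) / 0.648279 = (-0.166225 + 0.348176) / 0.648279 = 0.280668
d₂ = d₁ − σ√T = 0.280668 − 0.648279 = -0.367611
e^{−rT} = e^{−0.0519·2.6598} = 0.871061
N(d₁) = 0.610517,  N(d₂) = 0.356582
Call price V = S·N(d₁) − K·e^{−rT}·N(d₂) = 152.495022 − 91.612743 = 60.882279
φ(d₁) = (1/√(2π))·e^{−d₁²/2} = 0.383535
Γ = φ(d₁) / (S·σ·√T) = 0.002369

price = 60.882279
Γ = 0.002369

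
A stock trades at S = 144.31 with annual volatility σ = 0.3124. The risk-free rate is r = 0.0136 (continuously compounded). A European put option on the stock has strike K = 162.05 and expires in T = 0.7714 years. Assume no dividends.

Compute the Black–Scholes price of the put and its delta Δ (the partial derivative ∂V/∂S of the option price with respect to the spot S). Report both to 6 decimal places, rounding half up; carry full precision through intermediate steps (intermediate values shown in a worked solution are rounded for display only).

σ√T = 0.3124·√0.7714 = 0.274379
d₁ = (ln(S/K) + (r+σ²/2)T) / (σ√T) = (ln(144.31/162.05) + (0.0136+0.3124²/2)·0.7714) / 0.274379 = (-0.115941 + 0.048133) / 0.274379 = -0.247133
d₂ = d₁ − σ√T = -0.247133 − 0.274379 = -0.521512
e^{−rT} = e^{−0.0136·0.7714} = 0.989564
N(−d₁) = 0.597598,  N(−d₂) = 0.698995
Put price V = K·e^{−rT}·N(−d₂) − S·N(−d₁) = 112.090019 − 86.239297 = 25.850722
Δ = −N(−d₁) = -0.597598

price = 25.850722
Δ = -0.597598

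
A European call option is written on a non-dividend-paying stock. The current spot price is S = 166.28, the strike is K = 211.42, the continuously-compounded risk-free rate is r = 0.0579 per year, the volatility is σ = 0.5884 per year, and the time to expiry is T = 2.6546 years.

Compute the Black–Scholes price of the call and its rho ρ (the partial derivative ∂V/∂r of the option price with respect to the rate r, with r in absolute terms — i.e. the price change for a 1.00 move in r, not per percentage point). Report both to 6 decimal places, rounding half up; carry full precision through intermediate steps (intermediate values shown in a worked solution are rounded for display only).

σ√T = 0.5884·√2.6546 = 0.958677
d₁ = (ln(S/K) + (r+σ²/2)T) / (σ√T) = (ln(166.28/211.42) + (0.0579+0.5884²/2)·2.6546) / 0.958677 = (-0.240174 + 0.613232) / 0.958677 = 0.389139
d₂ = d₁ − σ√T = 0.389139 − 0.958677 = -0.569538
e^{−rT} = e^{−0.0579·2.6546} = 0.857528
N(d₁) = 0.651413,  N(d₂) = 0.284496
Call price V = S·N(d₁) − K·e^{−rT}·N(d₂) = 108.316999 − 51.578644 = 56.738355
ρ = K·T·e^{−rT}·N(d₂) = 136.920669

price = 56.738355
ρ = 136.920669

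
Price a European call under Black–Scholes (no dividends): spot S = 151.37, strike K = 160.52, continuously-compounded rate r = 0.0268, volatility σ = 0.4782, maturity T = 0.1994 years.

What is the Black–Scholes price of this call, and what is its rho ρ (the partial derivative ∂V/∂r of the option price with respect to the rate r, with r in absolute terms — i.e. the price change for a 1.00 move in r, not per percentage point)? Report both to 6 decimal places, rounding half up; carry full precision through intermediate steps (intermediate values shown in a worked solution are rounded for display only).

σ√T = 0.4782·√0.1994 = 0.213537
d₁ = (ln(S/K) + (r+σ²/2)T) / (σ√T) = (ln(151.37/160.52) + (0.0268+0.4782²/2)·0.1994) / 0.213537 = (-0.058691 + 0.028143) / 0.213537 = -0.143060
d₂ = d₁ − σ√T = -0.143060 − 0.213537 = -0.356597
e^{−rT} = e^{−0.0268·0.1994} = 0.994670
N(d₁) = 0.443121,  N(d₂) = 0.360697
Call price V = S·N(d₁) − K·e^{−rT}·N(d₂) = 67.075286 − 57.590491 = 9.484795
ρ = K·T·e^{−rT}·N(d₂) = 11.483544

price = 9.484795
ρ = 11.483544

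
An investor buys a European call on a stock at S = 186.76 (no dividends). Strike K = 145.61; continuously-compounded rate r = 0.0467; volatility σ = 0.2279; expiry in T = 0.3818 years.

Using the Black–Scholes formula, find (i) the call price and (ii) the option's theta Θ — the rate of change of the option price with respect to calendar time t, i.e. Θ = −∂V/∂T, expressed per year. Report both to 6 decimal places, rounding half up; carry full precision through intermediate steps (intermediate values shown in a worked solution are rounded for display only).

σ√T = 0.2279·√0.3818 = 0.140819
d₁ = (ln(S/K) + (r+σ²/2)T) / (σ√T) = (ln(186.76/145.61) + (0.0467+0.2279²/2)·0.3818) / 0.140819 = (0.248893 + 0.027745) / 0.140819 = 1.964486
d₂ = d₁ − σ√T = 1.964486 − 0.140819 = 1.823667
e^{−rT} = e^{−0.0467·0.3818} = 0.982328
N(d₁) = 0.975263,  N(d₂) = 0.965899
Call price V = S·N(d₁) − K·e^{−rT}·N(d₂) = 182.140144 − 138.159046 = 43.981098
φ(d₁) = (1/√(2π))·e^{−d₁²/2} = 0.057929
Θ = −S·φ(d₁)·σ/(2√T) − r·K·e^{−rT}·N(d₂) = −1.995144 − 6.452027 = -8.447171

price = 43.981098
Θ = -8.447171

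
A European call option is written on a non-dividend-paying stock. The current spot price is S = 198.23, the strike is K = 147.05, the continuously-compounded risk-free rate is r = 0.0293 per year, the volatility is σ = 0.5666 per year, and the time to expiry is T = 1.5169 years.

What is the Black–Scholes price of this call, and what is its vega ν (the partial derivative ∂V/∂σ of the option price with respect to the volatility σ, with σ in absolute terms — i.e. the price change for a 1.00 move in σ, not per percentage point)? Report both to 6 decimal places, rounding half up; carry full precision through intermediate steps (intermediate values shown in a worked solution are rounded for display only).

σ√T = 0.5666·√1.5169 = 0.697839
d₁ = (ln(S/K) + (r+σ²/2)T) / (σ√T) = (ln(198.23/147.05) + (0.0293+0.5666²/2)·1.5169) / 0.697839 = (0.298655 + 0.287935) / 0.697839 = 0.840581
d₂ = d₁ − σ√T = 0.840581 − 0.697839 = 0.142742
e^{−rT} = e^{−0.0293·1.5169} = 0.956528
N(d₁) = 0.799709,  N(d₂) = 0.556753
Call price V = S·N(d₁) − K·e^{−rT}·N(d₂) = 158.526241 − 78.311474 = 80.214767
φ(d₁) = (1/√(2π))·e^{−d₁²/2} = 0.280207
ν = S·φ(d₁)·√T = 68.411140

price = 80.214767
ν = 68.411140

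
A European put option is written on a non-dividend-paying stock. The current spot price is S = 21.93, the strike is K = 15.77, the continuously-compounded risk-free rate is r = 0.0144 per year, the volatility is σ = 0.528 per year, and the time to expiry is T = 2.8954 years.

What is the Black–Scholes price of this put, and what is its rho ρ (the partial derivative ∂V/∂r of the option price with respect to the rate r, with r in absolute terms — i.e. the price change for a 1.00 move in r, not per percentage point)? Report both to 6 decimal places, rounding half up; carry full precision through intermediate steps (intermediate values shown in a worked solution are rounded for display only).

price = 3.520881
ρ = -22.523123

σ√T = 0.528·√2.8954 = 0.898438
d₁ = (ln(S/K) + (r+σ²/2)T) / (σ√T) = (ln(21.93/15.77) + (0.0144+0.528²/2)·2.8954) / 0.898438 = (0.329746 + 0.445289) / 0.898438 = 0.862648
d₂ = d₁ − σ√T = 0.862648 − 0.898438 = -0.035791
e^{−rT} = e^{−0.0144·2.8954} = 0.959163
N(−d₁) = 0.194166,  N(−d₂) = 0.514275
Put price V = K·e^{−rT}·N(−d₂) − S·N(−d₁) = 7.778933 − 4.258052 = 3.520881
ρ = −K·T·e^{−rT}·N(−d₂) = -22.523123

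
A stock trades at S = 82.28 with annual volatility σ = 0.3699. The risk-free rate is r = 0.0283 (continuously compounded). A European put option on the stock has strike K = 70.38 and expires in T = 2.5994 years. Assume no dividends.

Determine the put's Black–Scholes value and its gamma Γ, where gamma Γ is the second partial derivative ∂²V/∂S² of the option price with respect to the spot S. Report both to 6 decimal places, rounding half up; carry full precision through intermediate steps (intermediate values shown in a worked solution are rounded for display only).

σ√T = 0.3699·√2.5994 = 0.596377
d₁ = (ln(S/K) + (r+σ²/2)T) / (σ√T) = (ln(82.28/70.38) + (0.0283+0.3699²/2)·2.5994) / 0.596377 = (0.156219 + 0.251396) / 0.596377 = 0.683485
d₂ = d₁ − σ√T = 0.683485 − 0.596377 = 0.087108
e^{−rT} = e^{−0.0283·2.5994} = 0.929078
N(−d₁) = 0.247150,  N(−d₂) = 0.465293
Put price V = K·e^{−rT}·N(−d₂) − S·N(−d₁) = 30.424792 − 20.335520 = 10.089272
φ(d₁) = (1/√(2π))·e^{−d₁²/2} = 0.315842
Γ = φ(d₁) / (S·σ·√T) = 0.006437

price = 10.089272
Γ = 0.006437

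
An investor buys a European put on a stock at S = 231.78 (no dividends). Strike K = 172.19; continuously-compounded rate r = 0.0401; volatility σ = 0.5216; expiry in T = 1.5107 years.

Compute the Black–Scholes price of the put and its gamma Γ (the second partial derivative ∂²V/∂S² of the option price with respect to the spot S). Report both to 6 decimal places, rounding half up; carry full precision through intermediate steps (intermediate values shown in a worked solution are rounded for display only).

σ√T = 0.5216·√1.5107 = 0.641101
d₁ = (ln(S/K) + (r+σ²/2)T) / (σ√T) = (ln(231.78/172.19) + (0.0401+0.5216²/2)·1.5107) / 0.641101 = (0.297190 + 0.266085) / 0.641101 = 0.878605
d₂ = d₁ − σ√T = 0.878605 − 0.641101 = 0.237503
e^{−rT} = e^{−0.0401·1.5107} = 0.941219
N(−d₁) = 0.189808,  N(−d₂) = 0.406133
Put price V = K·e^{−rT}·N(−d₂) − S·N(−d₁) = 65.821416 − 43.993657 = 21.827759
φ(d₁) = (1/√(2π))·e^{−d₁²/2} = 0.271196
Γ = φ(d₁) / (S·σ·√T) = 0.001825

price = 21.827759
Γ = 0.001825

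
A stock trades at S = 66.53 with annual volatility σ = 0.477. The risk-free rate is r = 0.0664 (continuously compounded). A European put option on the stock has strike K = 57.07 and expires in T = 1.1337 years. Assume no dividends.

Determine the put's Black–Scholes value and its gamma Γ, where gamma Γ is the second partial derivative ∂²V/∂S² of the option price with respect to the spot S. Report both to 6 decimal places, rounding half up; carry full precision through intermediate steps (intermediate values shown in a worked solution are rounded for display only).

price = 6.336099
Γ = 0.009214

σ√T = 0.477·√1.1337 = 0.507887
d₁ = (ln(S/K) + (r+σ²/2)T) / (σ√T) = (ln(66.53/57.07) + (0.0664+0.477²/2)·1.1337) / 0.507887 = (0.153374 + 0.204252) / 0.507887 = 0.704146
d₂ = d₁ − σ√T = 0.704146 − 0.507887 = 0.196259
e^{−rT} = e^{−0.0664·1.1337} = 0.927486
N(−d₁) = 0.240671,  N(−d₂) = 0.422204
Put price V = K·e^{−rT}·N(−d₂) − S·N(−d₁) = 22.347936 − 16.011837 = 6.336099
φ(d₁) = (1/√(2π))·e^{−d₁²/2} = 0.311346
Γ = φ(d₁) / (S·σ·√T) = 0.009214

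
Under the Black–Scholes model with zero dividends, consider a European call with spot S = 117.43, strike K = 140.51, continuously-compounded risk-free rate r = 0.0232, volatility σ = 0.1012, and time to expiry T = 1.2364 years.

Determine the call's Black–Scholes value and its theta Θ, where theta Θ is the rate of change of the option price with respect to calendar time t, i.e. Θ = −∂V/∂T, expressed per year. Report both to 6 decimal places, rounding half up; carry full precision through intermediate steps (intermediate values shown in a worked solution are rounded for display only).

σ√T = 0.1012·√1.2364 = 0.112528
d₁ = (ln(S/K) + (r+σ²/2)T) / (σ√T) = (ln(117.43/140.51) + (0.0232+0.1012²/2)·1.2364) / 0.112528 = (-0.179436 + 0.035016) / 0.112528 = -1.283420
d₂ = d₁ − σ√T = -1.283420 − 0.112528 = -1.395948
e^{−rT} = e^{−0.0232·1.2364} = 0.971723
N(d₁) = 0.099672,  N(d₂) = 0.081365
Call price V = S·N(d₁) − K·e^{−rT}·N(d₂) = 11.704536 − 11.109327 = 0.595209
φ(d₁) = (1/√(2π))·e^{−d₁²/2} = 0.175078
Θ = −S·φ(d₁)·σ/(2√T) − r·K·e^{−rT}·N(d₂) = −0.935583 − 0.257736 = -1.193319

price = 0.595209
Θ = -1.193319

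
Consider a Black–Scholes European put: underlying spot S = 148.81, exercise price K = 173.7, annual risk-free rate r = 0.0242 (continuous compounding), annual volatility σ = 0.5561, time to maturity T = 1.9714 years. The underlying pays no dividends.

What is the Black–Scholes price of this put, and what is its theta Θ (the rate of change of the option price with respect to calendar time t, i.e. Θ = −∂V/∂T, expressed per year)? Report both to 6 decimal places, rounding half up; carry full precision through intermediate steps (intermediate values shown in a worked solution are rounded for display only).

σ√T = 0.5561·√1.9714 = 0.780801
d₁ = (ln(S/K) + (r+σ²/2)T) / (σ√T) = (ln(148.81/173.7) + (0.0242+0.5561²/2)·1.9714) / 0.780801 = (-0.154659 + 0.352533) / 0.780801 = 0.253424
d₂ = d₁ − σ√T = 0.253424 − 0.780801 = -0.527377
e^{−rT} = e^{−0.0242·1.9714} = 0.953412
N(−d₁) = 0.399970,  N(−d₂) = 0.701034
Put price V = K·e^{−rT}·N(−d₂) − S·N(−d₁) = 116.096653 − 59.519591 = 56.577062
φ(d₁) = (1/√(2π))·e^{−d₁²/2} = 0.386335
Θ = −S·φ(d₁)·σ/(2√T) + r·K·e^{−rT}·N(−d₂) = −11.384966 + 2.809539 = -8.575427

price = 56.577062
Θ = -8.575427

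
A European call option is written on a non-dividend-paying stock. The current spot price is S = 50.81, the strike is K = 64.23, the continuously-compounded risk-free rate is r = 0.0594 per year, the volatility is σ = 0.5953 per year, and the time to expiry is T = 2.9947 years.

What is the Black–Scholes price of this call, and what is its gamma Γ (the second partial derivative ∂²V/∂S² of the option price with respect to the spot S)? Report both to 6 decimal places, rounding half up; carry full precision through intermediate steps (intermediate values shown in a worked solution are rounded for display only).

σ√T = 0.5953·√2.9947 = 1.030179
d₁ = (ln(S/K) + (r+σ²/2)T) / (σ√T) = (ln(50.81/64.23) + (0.0594+0.5953²/2)·2.9947) / 1.030179 = (-0.234377 + 0.708519) / 1.030179 = 0.460252
d₂ = d₁ − σ√T = 0.460252 − 1.030179 = -0.569926
e^{−rT} = e^{−0.0594·2.9947} = 0.837039
N(d₁) = 0.677332,  N(d₂) = 0.284364
Call price V = S·N(d₁) − K·e^{−rT}·N(d₂) = 34.415259 − 15.288246 = 19.127013
φ(d₁) = (1/√(2π))·e^{−d₁²/2} = 0.358849
Γ = φ(d₁) / (S·σ·√T) = 0.006856

price = 19.127013
Γ = 0.006856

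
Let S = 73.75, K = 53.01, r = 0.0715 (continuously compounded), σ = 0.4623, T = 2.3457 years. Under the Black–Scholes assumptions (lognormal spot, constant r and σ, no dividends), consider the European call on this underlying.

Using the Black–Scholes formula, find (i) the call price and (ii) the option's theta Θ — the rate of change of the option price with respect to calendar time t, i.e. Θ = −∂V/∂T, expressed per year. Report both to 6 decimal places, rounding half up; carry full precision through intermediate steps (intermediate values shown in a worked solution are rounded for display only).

price = 34.509097
Θ = -4.579331

σ√T = 0.4623·√2.3457 = 0.708044
d₁ = (ln(S/K) + (r+σ²/2)T) / (σ√T) = (ln(73.75/53.01) + (0.0715+0.4623²/2)·2.3457) / 0.708044 = (0.330200 + 0.418381) / 0.708044 = 1.057252
d₂ = d₁ − σ√T = 1.057252 − 0.708044 = 0.349209
e^{−rT} = e^{−0.0715·2.3457} = 0.845593
N(d₁) = 0.854802,  N(d₂) = 0.636534
Call price V = S·N(d₁) − K·e^{−rT}·N(d₂) = 63.041632 − 28.532534 = 34.509097
φ(d₁) = (1/√(2π))·e^{−d₁²/2} = 0.228132
Θ = −S·φ(d₁)·σ/(2√T) − r·K·e^{−rT}·N(d₂) = −2.539255 − 2.040076 = -4.579331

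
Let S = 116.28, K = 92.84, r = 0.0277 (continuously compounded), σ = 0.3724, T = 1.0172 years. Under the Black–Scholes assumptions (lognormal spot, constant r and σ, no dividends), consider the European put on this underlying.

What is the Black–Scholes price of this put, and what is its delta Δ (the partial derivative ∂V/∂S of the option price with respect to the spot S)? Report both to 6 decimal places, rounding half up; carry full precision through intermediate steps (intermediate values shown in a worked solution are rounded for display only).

price = 5.683777
Δ = -0.194288

σ√T = 0.3724·√1.0172 = 0.375589
d₁ = (ln(S/K) + (r+σ²/2)T) / (σ√T) = (ln(116.28/92.84) + (0.0277+0.3724²/2)·1.0172) / 0.375589 = (0.225123 + 0.098710) / 0.375589 = 0.862202
d₂ = d₁ − σ√T = 0.862202 − 0.375589 = 0.486613
e^{−rT} = e^{−0.0277·1.0172} = 0.972217
N(−d₁) = 0.194288,  N(−d₂) = 0.313266
Put price V = K·e^{−rT}·N(−d₂) − S·N(−d₁) = 28.275615 − 22.591838 = 5.683777
Δ = −N(−d₁) = -0.194288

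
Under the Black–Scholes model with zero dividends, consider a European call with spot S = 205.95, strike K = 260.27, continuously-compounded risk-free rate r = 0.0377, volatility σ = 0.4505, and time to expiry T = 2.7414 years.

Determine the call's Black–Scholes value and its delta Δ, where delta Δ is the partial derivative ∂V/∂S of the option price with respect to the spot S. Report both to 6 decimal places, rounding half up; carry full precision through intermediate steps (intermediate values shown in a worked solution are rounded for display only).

σ√T = 0.4505·√2.7414 = 0.745901
d₁ = (ln(S/K) + (r+σ²/2)T) / (σ√T) = (ln(205.95/260.27) + (0.0377+0.4505²/2)·2.7414) / 0.745901 = (-0.234086 + 0.381535) / 0.745901 = 0.197679
d₂ = d₁ − σ√T = 0.197679 − 0.745901 = -0.548222
e^{−rT} = e^{−0.0377·2.7414} = 0.901811
N(d₁) = 0.578352,  N(d₂) = 0.291770
Call price V = S·N(d₁) − K·e^{−rT}·N(d₂) = 119.111534 − 68.482502 = 50.629033
Δ = N(d₁) = 0.578352

price = 50.629033
Δ = 0.578352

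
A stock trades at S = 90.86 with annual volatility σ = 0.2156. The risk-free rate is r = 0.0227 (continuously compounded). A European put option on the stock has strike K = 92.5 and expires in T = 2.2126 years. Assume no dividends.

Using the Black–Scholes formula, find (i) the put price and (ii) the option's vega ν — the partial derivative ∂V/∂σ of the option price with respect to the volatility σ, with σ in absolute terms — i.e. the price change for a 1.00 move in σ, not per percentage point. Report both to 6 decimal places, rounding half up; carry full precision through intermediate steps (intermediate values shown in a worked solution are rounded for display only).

price = 10.002725
ν = 52.110011

σ√T = 0.2156·√2.2126 = 0.320701
d₁ = (ln(S/K) + (r+σ²/2)T) / (σ√T) = (ln(90.86/92.5) + (0.0227+0.2156²/2)·2.2126) / 0.320701 = (-0.017889 + 0.101651) / 0.320701 = 0.261183
d₂ = d₁ − σ√T = 0.261183 − 0.320701 = -0.059517
e^{−rT} = e^{−0.0227·2.2126} = 0.951014
N(−d₁) = 0.396976,  N(−d₂) = 0.523730
Put price V = K·e^{−rT}·N(−d₂) − S·N(−d₁) = 46.071921 − 36.069195 = 10.002725
φ(d₁) = (1/√(2π))·e^{−d₁²/2} = 0.385564
ν = S·φ(d₁)·√T = 52.110011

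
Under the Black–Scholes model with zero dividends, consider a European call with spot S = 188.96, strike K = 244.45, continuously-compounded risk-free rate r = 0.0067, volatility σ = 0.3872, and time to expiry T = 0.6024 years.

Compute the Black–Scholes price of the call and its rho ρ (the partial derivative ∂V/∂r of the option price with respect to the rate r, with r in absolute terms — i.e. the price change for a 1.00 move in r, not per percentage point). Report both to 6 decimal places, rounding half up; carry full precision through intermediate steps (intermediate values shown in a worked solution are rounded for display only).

σ√T = 0.3872·√0.6024 = 0.300523
d₁ = (ln(S/K) + (r+σ²/2)T) / (σ√T) = (ln(188.96/244.45) + (0.0067+0.3872²/2)·0.6024) / 0.300523 = (-0.257475 + 0.049193) / 0.300523 = -0.693066
d₂ = d₁ − σ√T = -0.693066 − 0.300523 = -0.993589
e^{−rT} = e^{−0.0067·0.6024} = 0.995972
N(d₁) = 0.244134,  N(d₂) = 0.160212
Call price V = S·N(d₁) − K·e^{−rT}·N(d₂) = 46.131580 − 39.005954 = 7.125626
ρ = K·T·e^{−rT}·N(d₂) = 23.497187

price = 7.125626
ρ = 23.497187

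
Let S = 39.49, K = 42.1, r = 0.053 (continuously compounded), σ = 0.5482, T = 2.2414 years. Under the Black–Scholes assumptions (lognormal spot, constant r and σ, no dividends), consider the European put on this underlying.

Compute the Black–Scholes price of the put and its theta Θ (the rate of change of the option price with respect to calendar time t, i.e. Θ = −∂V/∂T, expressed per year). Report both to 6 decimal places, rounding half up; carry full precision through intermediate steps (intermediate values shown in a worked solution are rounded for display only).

σ√T = 0.5482·√2.2414 = 0.820727
d₁ = (ln(S/K) + (r+σ²/2)T) / (σ√T) = (ln(39.49/42.1) + (0.053+0.5482²/2)·2.2414) / 0.820727 = (-0.064000 + 0.455591) / 0.820727 = 0.477126
d₂ = d₁ − σ√T = 0.477126 − 0.820727 = -0.343601
e^{−rT} = e^{−0.053·2.2414} = 0.887991
N(−d₁) = 0.316636,  N(−d₂) = 0.634427
Put price V = K·e^{−rT}·N(−d₂) − S·N(−d₁) = 23.717664 − 12.503961 = 11.213703
φ(d₁) = (1/√(2π))·e^{−d₁²/2} = 0.356022
Θ = −S·φ(d₁)·σ/(2√T) + r·K·e^{−rT}·N(−d₂) = −2.574027 + 1.257036 = -1.316991

price = 11.213703
Θ = -1.316991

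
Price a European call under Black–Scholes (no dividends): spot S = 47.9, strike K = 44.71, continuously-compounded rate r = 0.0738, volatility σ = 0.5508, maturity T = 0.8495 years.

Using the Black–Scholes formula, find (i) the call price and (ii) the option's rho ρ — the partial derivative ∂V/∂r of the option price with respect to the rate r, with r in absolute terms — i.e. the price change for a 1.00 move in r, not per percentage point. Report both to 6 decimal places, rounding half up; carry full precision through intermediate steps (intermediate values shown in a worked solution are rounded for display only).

price = 12.253635
ρ = 17.913652

σ√T = 0.5508·√0.8495 = 0.507663
d₁ = (ln(S/K) + (r+σ²/2)T) / (σ√T) = (ln(47.9/44.71) + (0.0738+0.5508²/2)·0.8495) / 0.507663 = (0.068918 + 0.191554) / 0.507663 = 0.513081
d₂ = d₁ − σ√T = 0.513081 − 0.507663 = 0.005418
e^{−rT} = e^{−0.0738·0.8495} = 0.939232
N(d₁) = 0.696053,  N(d₂) = 0.502161
Call price V = S·N(d₁) − K·e^{−rT}·N(d₂) = 33.340924 − 21.087289 = 12.253635
ρ = K·T·e^{−rT}·N(d₂) = 17.913652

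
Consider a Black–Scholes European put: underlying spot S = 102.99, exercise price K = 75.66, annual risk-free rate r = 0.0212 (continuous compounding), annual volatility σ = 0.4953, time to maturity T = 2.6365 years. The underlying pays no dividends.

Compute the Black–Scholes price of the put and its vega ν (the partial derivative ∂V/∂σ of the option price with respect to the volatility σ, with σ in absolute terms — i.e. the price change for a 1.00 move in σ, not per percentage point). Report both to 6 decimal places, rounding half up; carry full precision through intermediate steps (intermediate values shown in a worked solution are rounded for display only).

price = 14.110712
ν = 46.286554

σ√T = 0.4953·√2.6365 = 0.804234
d₁ = (ln(S/K) + (r+σ²/2)T) / (σ√T) = (ln(102.99/75.66) + (0.0212+0.4953²/2)·2.6365) / 0.804234 = (0.308382 + 0.379290) / 0.804234 = 0.855065
d₂ = d₁ − σ√T = 0.855065 − 0.804234 = 0.050831
e^{−rT} = e^{−0.0212·2.6365} = 0.945640
N(−d₁) = 0.196258,  N(−d₂) = 0.479730
Put price V = K·e^{−rT}·N(−d₂) − S·N(−d₁) = 34.323283 − 20.212571 = 14.110712
φ(d₁) = (1/√(2π))·e^{−d₁²/2} = 0.276787
ν = S·φ(d₁)·√T = 46.286554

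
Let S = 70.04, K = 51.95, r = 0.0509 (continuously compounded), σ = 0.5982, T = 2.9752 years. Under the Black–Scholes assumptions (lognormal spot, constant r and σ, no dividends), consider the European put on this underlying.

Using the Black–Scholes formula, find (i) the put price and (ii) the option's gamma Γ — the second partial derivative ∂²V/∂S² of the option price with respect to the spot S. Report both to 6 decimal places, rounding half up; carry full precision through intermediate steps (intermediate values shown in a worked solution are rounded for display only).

price = 11.799871
Γ = 0.003508

σ√T = 0.5982·√2.9752 = 1.031821
d₁ = (ln(S/K) + (r+σ²/2)T) / (σ√T) = (ln(70.04/51.95) + (0.0509+0.5982²/2)·2.9752) / 1.031821 = (0.298785 + 0.683765) / 1.031821 = 0.952248
d₂ = d₁ − σ√T = 0.952248 − 1.031821 = -0.079573
e^{−rT} = e^{−0.0509·2.9752} = 0.859471
N(−d₁) = 0.170486,  N(−d₂) = 0.531712
Put price V = K·e^{−rT}·N(−d₂) − S·N(−d₁) = 23.740678 − 11.940807 = 11.799871
φ(d₁) = (1/√(2π))·e^{−d₁²/2} = 0.253516
Γ = φ(d₁) / (S·σ·√T) = 0.003508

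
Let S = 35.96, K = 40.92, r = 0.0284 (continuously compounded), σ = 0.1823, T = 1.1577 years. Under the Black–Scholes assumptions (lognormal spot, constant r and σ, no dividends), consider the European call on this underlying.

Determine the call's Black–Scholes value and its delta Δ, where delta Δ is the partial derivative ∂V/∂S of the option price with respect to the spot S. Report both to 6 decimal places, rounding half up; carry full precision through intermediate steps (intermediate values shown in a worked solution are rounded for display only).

σ√T = 0.1823·√1.1577 = 0.196148
d₁ = (ln(S/K) + (r+σ²/2)T) / (σ√T) = (ln(35.96/40.92) + (0.0284+0.1823²/2)·1.1577) / 0.196148 = (-0.129212 + 0.052116) / 0.196148 = -0.393049
d₂ = d₁ − σ√T = -0.393049 − 0.196148 = -0.589198
e^{−rT} = e^{−0.0284·1.1577} = 0.967656
N(d₁) = 0.347142,  N(d₂) = 0.277864
Call price V = S·N(d₁) − K·e^{−rT}·N(d₂) = 12.483211 − 11.002451 = 1.480759
Δ = N(d₁) = 0.347142

price = 1.480759
Δ = 0.347142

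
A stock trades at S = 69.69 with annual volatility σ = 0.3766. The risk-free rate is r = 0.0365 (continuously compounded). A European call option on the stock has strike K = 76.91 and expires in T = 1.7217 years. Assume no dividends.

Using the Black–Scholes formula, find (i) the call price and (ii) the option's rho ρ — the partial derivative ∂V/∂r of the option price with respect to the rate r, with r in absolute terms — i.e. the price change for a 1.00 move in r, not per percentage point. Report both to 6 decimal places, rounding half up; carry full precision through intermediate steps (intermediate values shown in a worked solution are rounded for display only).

price = 12.615091
ρ = 46.595883

σ√T = 0.3766·√1.7217 = 0.494150
d₁ = (ln(S/K) + (r+σ²/2)T) / (σ√T) = (ln(69.69/76.91) + (0.0365+0.3766²/2)·1.7217) / 0.494150 = (-0.098579 + 0.184934) / 0.494150 = 0.174755
d₂ = d₁ − σ√T = 0.174755 − 0.494150 = -0.319395
e^{−rT} = e^{−0.0365·1.7217} = 0.939092
N(d₁) = 0.569364,  N(d₂) = 0.374713
Call price V = S·N(d₁) − K·e^{−rT}·N(d₂) = 39.678972 − 27.063881 = 12.615091
ρ = K·T·e^{−rT}·N(d₂) = 46.595883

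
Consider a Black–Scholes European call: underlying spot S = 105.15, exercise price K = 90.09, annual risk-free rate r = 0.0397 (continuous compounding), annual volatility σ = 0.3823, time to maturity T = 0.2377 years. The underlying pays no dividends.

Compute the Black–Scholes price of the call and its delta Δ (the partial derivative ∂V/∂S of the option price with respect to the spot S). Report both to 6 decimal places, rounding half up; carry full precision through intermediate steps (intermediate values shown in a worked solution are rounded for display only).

price = 17.782087
Δ = 0.834763

σ√T = 0.3823·√0.2377 = 0.186388
d₁ = (ln(S/K) + (r+σ²/2)T) / (σ√T) = (ln(105.15/90.09) + (0.0397+0.3823²/2)·0.2377) / 0.186388 = (0.154579 + 0.026807) / 0.186388 = 0.973160
d₂ = d₁ − σ√T = 0.973160 − 0.186388 = 0.786772
e^{−rT} = e^{−0.0397·0.2377} = 0.990608
N(d₁) = 0.834763,  N(d₂) = 0.784292
Call price V = S·N(d₁) − K·e^{−rT}·N(d₂) = 87.775341 − 69.993254 = 17.782087
Δ = N(d₁) = 0.834763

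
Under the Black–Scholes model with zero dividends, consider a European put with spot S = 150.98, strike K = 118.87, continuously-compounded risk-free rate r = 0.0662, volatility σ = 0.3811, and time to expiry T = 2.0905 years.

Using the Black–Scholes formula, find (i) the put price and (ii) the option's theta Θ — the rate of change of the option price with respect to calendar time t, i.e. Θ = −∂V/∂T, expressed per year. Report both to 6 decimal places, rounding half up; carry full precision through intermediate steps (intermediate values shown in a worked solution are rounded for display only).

σ√T = 0.3811·√2.0905 = 0.551016
d₁ = (ln(S/K) + (r+σ²/2)T) / (σ√T) = (ln(150.98/118.87) + (0.0662+0.3811²/2)·2.0905) / 0.551016 = (0.239117 + 0.290200) / 0.551016 = 0.960621
d₂ = d₁ − σ√T = 0.960621 − 0.551016 = 0.409605
e^{−rT} = e^{−0.0662·2.0905} = 0.870758
N(−d₁) = 0.168371,  N(−d₂) = 0.341048
Put price V = K·e^{−rT}·N(−d₂) − S·N(−d₁) = 35.300845 − 25.420719 = 9.880126
φ(d₁) = (1/√(2π))·e^{−d₁²/2} = 0.251494
Θ = −S·φ(d₁)·σ/(2√T) + r·K·e^{−rT}·N(−d₂) = −5.004164 + 2.336916 = -2.667248

price = 9.880126
Θ = -2.667248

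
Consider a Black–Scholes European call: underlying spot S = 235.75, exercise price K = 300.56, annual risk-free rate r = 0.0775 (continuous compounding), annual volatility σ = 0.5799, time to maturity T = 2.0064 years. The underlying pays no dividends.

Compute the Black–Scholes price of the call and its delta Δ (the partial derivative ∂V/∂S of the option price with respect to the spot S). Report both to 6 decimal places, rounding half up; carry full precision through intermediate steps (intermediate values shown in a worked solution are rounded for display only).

price = 68.222956
Δ = 0.619562

σ√T = 0.5799·√2.0064 = 0.821414
d₁ = (ln(S/K) + (r+σ²/2)T) / (σ√T) = (ln(235.75/300.56) + (0.0775+0.5799²/2)·2.0064) / 0.821414 = (-0.242875 + 0.492856) / 0.821414 = 0.304330
d₂ = d₁ − σ√T = 0.304330 − 0.821414 = -0.517084
e^{−rT} = e^{−0.0775·2.0064} = 0.855991
N(d₁) = 0.619562,  N(d₂) = 0.302549
Call price V = S·N(d₁) − K·e^{−rT}·N(d₂) = 146.061667 − 77.838711 = 68.222956
Δ = N(d₁) = 0.619562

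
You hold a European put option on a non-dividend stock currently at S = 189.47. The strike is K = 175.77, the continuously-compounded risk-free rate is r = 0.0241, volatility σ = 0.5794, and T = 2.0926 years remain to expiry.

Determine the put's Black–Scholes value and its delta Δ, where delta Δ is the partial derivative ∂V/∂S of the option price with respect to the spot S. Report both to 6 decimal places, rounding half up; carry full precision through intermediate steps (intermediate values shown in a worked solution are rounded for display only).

price = 47.355566
Δ = -0.284748

σ√T = 0.5794·√2.0926 = 0.838150
d₁ = (ln(S/K) + (r+σ²/2)T) / (σ√T) = (ln(189.47/175.77) + (0.0241+0.5794²/2)·2.0926) / 0.838150 = (0.075054 + 0.401679) / 0.838150 = 0.568793
d₂ = d₁ − σ√T = 0.568793 − 0.838150 = -0.269357
e^{−rT} = e^{−0.0241·2.0926} = 0.950819
N(−d₁) = 0.284748,  N(−d₂) = 0.606172
Put price V = K·e^{−rT}·N(−d₂) − S·N(−d₁) = 101.306843 − 53.951277 = 47.355566
Δ = −N(−d₁) = -0.284748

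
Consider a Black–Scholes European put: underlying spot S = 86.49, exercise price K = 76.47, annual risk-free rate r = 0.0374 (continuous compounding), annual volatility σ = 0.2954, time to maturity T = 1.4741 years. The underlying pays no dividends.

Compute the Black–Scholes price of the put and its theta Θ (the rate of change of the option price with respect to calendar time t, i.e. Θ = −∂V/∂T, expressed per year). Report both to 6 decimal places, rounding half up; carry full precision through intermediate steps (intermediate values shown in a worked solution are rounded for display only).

σ√T = 0.2954·√1.4741 = 0.358653
d₁ = (ln(S/K) + (r+σ²/2)T) / (σ√T) = (ln(86.49/76.47) + (0.0374+0.2954²/2)·1.4741) / 0.358653 = (0.123130 + 0.119447) / 0.358653 = 0.676358
d₂ = d₁ − σ√T = 0.676358 − 0.358653 = 0.317705
e^{−rT} = e^{−0.0374·1.4741} = 0.946361
N(−d₁) = 0.249407,  N(−d₂) = 0.375354
Put price V = K·e^{−rT}·N(−d₂) − S·N(−d₁) = 27.163719 − 21.571190 = 5.592529
φ(d₁) = (1/√(2π))·e^{−d₁²/2} = 0.317376
Θ = −S·φ(d₁)·σ/(2√T) + r·K·e^{−rT}·N(−d₂) = −3.339311 + 1.015923 = -2.323388

price = 5.592529
Θ = -2.323388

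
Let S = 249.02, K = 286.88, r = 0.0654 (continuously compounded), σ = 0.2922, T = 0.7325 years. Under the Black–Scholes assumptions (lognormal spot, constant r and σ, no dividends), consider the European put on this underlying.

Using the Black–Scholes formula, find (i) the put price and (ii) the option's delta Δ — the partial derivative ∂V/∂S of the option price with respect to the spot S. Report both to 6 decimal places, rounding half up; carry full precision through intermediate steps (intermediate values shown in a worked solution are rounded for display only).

price = 40.006059
Δ = -0.598449

σ√T = 0.2922·√0.7325 = 0.250083
d₁ = (ln(S/K) + (r+σ²/2)T) / (σ√T) = (ln(249.02/286.88) + (0.0654+0.2922²/2)·0.7325) / 0.250083 = (-0.141531 + 0.079176) / 0.250083 = -0.249336
d₂ = d₁ − σ√T = -0.249336 − 0.250083 = -0.499418
e^{−rT} = e^{−0.0654·0.7325} = 0.953224
N(−d₁) = 0.598449,  N(−d₂) = 0.691258
Put price V = K·e^{−rT}·N(−d₂) − S·N(−d₁) = 189.031925 − 149.025866 = 40.006059
Δ = −N(−d₁) = -0.598449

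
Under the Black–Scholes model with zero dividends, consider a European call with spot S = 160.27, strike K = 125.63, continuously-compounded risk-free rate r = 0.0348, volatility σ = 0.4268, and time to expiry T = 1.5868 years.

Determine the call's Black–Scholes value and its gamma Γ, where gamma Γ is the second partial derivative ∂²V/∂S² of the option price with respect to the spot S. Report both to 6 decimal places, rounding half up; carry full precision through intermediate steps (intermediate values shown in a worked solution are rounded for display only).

σ√T = 0.4268·√1.5868 = 0.537632
d₁ = (ln(S/K) + (r+σ²/2)T) / (σ√T) = (ln(160.27/125.63) + (0.0348+0.4268²/2)·1.5868) / 0.537632 = (0.243519 + 0.199745) / 0.537632 = 0.824474
d₂ = d₁ − σ√T = 0.824474 − 0.537632 = 0.286841
e^{−rT} = e^{−0.0348·1.5868} = 0.946276
N(d₁) = 0.795165,  N(d₂) = 0.612883
Call price V = S·N(d₁) − K·e^{−rT}·N(d₂) = 127.441054 − 72.859959 = 54.581095
φ(d₁) = (1/√(2π))·e^{−d₁²/2} = 0.283990
Γ = φ(d₁) / (S·σ·√T) = 0.003296

price = 54.581095
Γ = 0.003296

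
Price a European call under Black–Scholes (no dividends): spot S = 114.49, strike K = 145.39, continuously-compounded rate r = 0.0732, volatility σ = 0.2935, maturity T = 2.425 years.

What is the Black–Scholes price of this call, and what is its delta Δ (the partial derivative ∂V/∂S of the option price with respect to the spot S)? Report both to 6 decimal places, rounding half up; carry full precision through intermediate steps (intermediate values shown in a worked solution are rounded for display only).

price = 17.913707
Δ = 0.537500

σ√T = 0.2935·√2.425 = 0.457050
d₁ = (ln(S/K) + (r+σ²/2)T) / (σ√T) = (ln(114.49/145.39) + (0.0732+0.2935²/2)·2.425) / 0.457050 = (-0.238932 + 0.281957) / 0.457050 = 0.094137
d₂ = d₁ − σ√T = 0.094137 − 0.457050 = -0.362914
e^{−rT} = e^{−0.0732·2.425} = 0.837353
N(d₁) = 0.537500,  N(d₂) = 0.358335
Call price V = S·N(d₁) − K·e^{−rT}·N(d₂) = 61.538339 − 43.624633 = 17.913707
Δ = N(d₁) = 0.537500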